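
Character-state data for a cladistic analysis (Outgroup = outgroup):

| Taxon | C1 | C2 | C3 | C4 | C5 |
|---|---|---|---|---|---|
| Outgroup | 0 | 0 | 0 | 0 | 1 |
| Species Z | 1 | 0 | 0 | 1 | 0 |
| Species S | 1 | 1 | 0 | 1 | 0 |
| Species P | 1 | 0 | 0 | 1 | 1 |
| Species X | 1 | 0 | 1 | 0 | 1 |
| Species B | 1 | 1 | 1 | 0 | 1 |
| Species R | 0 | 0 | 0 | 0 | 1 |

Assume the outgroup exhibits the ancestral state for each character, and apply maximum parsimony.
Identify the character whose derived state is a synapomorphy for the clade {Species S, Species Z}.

C5

Character polarity is set by the outgroup: the derived state is whichever differs from the outgroup's state, so for C5 the derived state is '0', and for the remaining characters it is '1'.
Only Species B, Species P, Species S, Species X, and Species Z show the derived state '1' for C1, supporting them as a clade.
C2 (state '1') occurs in Species B and Species S but conflicts with the nesting implied by the other characters — most parsimoniously interpreted as homoplasy.
Only Species B and Species X show the derived state '1' for C3, supporting them as a clade.
Only Species P, Species S, and Species Z show the derived state '1' for C4, supporting them as a clade.
C5: derived state '0' in Species S and Species Z only — synapomorphy for {Species S, Species Z}.
Most parsimonious ingroup topology: ((((Species Z,Species S),Species P),(Species X,Species B)),Species R).
The clade {Species S, Species Z} is supported by C5: its derived state '0' occurs in exactly those taxa and in no other taxon (including the outgroup).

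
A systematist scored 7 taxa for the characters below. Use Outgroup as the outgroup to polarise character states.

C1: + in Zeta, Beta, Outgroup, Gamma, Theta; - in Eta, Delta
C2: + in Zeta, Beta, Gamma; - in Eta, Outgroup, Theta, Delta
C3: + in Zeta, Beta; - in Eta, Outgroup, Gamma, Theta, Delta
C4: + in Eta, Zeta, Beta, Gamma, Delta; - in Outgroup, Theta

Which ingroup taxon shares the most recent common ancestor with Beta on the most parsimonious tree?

Zeta

Character polarity is set by the outgroup: the derived state is whichever differs from the outgroup's state, so for C1 the derived state is '-', and for the remaining characters it is '+'.
C1: derived state '-' in Delta and Eta only — synapomorphy for {Delta, Eta}.
Only Beta, Gamma, and Zeta show the derived state '+' for C2, supporting them as a clade.
Only Beta and Zeta show the derived state '+' for C3, supporting them as a clade.
Only Beta, Delta, Eta, Gamma, and Zeta show the derived state '+' for C4, supporting them as a clade.
Most parsimonious ingroup topology: (((Eta,Delta),((Beta,Zeta),Gamma)),Theta).
Beta and Zeta form a cherry on this tree, so they are sister taxa.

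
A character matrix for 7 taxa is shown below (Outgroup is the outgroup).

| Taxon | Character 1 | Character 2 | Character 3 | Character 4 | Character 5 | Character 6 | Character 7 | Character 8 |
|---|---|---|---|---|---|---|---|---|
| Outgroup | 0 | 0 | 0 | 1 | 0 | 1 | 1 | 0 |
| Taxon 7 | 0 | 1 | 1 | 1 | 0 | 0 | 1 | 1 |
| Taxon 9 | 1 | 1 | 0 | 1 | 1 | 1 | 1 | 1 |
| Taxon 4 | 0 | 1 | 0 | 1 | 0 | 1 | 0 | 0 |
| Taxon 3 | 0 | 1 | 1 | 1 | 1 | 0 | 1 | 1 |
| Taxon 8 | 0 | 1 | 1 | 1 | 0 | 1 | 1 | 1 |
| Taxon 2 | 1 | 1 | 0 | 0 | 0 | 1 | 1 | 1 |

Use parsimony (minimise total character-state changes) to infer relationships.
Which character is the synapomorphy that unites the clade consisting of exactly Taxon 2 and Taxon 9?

Character polarity is set by the outgroup: the derived state is whichever differs from the outgroup's state, so for Character 4, Character 6, Character 7 the derived state is '0', and for the remaining characters it is '1'.
Only Taxon 2 and Taxon 9 show the derived state '1' for Character 1, supporting them as a clade.
Character 2 (derived state '1') is shared by all ingroup taxa — unites the whole ingroup.
Character 3 (derived state '1') is shared by Taxon 3, Taxon 7, and Taxon 8 — a synapomorphy uniting that clade.
Character 4 (derived state '0') is unique to Taxon 2 (autapomorphy; uninformative for grouping).
Character 5 groups Taxon 3 and Taxon 9, which is incompatible with the clades supported by the remaining characters; treating it as convergent (homoplasy) costs fewer steps than any alternative tree.
Character 6 (derived state '0') is shared by Taxon 3 and Taxon 7 — a synapomorphy uniting that clade.
Character 7 (derived state '0') is unique to Taxon 4 (autapomorphy; uninformative for grouping).
Character 8 (derived state '1') is shared by Taxon 2, Taxon 3, Taxon 7, Taxon 8, and Taxon 9 — a synapomorphy uniting that clade.
Most parsimonious ingroup topology: ((((Taxon 7,Taxon 3),Taxon 8),(Taxon 9,Taxon 2)),Taxon 4).
The clade {Taxon 2, Taxon 9} is supported by Character 1: its derived state '1' occurs in exactly those taxa and in no other taxon (including the outgroup).

Character 1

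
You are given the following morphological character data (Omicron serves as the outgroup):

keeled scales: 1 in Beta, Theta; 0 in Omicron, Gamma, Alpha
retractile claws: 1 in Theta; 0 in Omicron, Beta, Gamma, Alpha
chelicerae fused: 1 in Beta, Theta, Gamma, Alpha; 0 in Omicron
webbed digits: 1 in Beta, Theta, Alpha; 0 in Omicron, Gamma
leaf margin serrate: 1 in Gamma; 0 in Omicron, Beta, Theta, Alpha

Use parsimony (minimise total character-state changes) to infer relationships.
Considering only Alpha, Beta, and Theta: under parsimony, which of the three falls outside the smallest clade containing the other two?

The outgroup has state '0' for every character, so '1' is the derived state throughout.
keeled scales (derived state '1') is shared by Beta and Theta — a synapomorphy uniting that clade.
retractile claws (derived state '1') is unique to Theta (autapomorphy; uninformative for grouping).
All ingroup taxa share the derived state '1' for chelicerae fused; it defines the ingroup but does not resolve relationships within it.
webbed digits: derived state '1' in Alpha, Beta, and Theta only — synapomorphy for {Alpha, Beta, Theta}.
leaf margin serrate: derived state '1' in Gamma only — an autapomorphy, so it tells us nothing about relationships among taxa.
Most parsimonious ingroup topology: (((Beta,Theta),Alpha),Gamma).
Theta and Beta share a more recent common ancestor with each other than either does with Alpha, so Alpha is the least closely related of the three.

Alpha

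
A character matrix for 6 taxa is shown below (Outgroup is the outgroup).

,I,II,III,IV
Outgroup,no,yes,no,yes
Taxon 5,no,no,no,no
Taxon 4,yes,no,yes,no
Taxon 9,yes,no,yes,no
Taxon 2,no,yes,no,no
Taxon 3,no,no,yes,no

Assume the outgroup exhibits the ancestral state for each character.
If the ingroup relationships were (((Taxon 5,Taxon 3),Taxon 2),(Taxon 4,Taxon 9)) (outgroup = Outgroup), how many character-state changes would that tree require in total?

6

Map each character onto (((Taxon 5,Taxon 3),Taxon 2),(Taxon 4,Taxon 9)) (rooted by Outgroup) and count the minimum state changes it requires (Fitch parsimony):
I: 1; II: 2; III: 2; IV: 1.
Total tree length = 6.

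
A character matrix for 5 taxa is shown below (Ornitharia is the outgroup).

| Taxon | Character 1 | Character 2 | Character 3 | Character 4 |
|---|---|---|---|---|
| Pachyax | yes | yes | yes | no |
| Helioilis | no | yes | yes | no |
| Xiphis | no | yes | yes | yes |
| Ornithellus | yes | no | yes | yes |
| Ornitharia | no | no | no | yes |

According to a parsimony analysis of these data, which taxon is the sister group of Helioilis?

Character polarity is set by the outgroup: the derived state is whichever differs from the outgroup's state, so for Character 4 the derived state is 'no', and for the remaining characters it is 'yes'.
Character 1 (state 'yes') occurs in Ornithellus and Pachyax but conflicts with the nesting implied by the other characters — most parsimoniously interpreted as homoplasy.
Character 2: derived state 'yes' in Helioilis, Pachyax, and Xiphis only — synapomorphy for {Helioilis, Pachyax, Xiphis}.
All ingroup taxa share the derived state 'yes' for Character 3; it defines the ingroup but does not resolve relationships within it.
Character 4 (derived state 'no') is shared by Helioilis and Pachyax — a synapomorphy uniting that clade.
Most parsimonious ingroup topology: (Ornithellus,((Pachyax,Helioilis),Xiphis)).
Helioilis and Pachyax form a cherry on this tree, so they are sister taxa.

Pachyax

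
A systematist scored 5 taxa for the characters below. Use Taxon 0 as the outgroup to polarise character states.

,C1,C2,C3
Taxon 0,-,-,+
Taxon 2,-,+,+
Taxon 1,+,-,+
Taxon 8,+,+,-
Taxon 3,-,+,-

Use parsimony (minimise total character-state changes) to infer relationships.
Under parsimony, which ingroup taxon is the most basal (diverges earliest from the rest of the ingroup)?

Character polarity is set by the outgroup: the derived state is whichever differs from the outgroup's state, so for C3 the derived state is '-', and for the remaining characters it is '+'.
C1 (state '+') occurs in Taxon 1 and Taxon 8 but conflicts with the nesting implied by the other characters — most parsimoniously interpreted as homoplasy.
Only Taxon 2, Taxon 3, and Taxon 8 show the derived state '+' for C2, supporting them as a clade.
Only Taxon 3 and Taxon 8 show the derived state '-' for C3, supporting them as a clade.
Most parsimonious ingroup topology: ((Taxon 2,(Taxon 8,Taxon 3)),Taxon 1).
Taxon 1 is sister to the clade containing all other ingroup taxa, so it is the earliest-diverging (most basal) ingroup lineage.

Taxon 1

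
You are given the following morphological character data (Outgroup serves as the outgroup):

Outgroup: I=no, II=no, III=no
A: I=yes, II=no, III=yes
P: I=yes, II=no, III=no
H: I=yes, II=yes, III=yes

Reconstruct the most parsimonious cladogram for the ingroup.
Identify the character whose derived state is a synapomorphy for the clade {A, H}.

III

The outgroup has state 'no' for every character, so 'yes' is the derived state throughout.
All ingroup taxa share the derived state 'yes' for I; it defines the ingroup but does not resolve relationships within it.
II: derived state 'yes' in H only — an autapomorphy, so it tells us nothing about relationships among taxa.
III: derived state 'yes' in A and H only — synapomorphy for {A, H}.
Most parsimonious ingroup topology: ((A,H),P).
The clade {A, H} is supported by III: its derived state 'yes' occurs in exactly those taxa and in no other taxon (including the outgroup).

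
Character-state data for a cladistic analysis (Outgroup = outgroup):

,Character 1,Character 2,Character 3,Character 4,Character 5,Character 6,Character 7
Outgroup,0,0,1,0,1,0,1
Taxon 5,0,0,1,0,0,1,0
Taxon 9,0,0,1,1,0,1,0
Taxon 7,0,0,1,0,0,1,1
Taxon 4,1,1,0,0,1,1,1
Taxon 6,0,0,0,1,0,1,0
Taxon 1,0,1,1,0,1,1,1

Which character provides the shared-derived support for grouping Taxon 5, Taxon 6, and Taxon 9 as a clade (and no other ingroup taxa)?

Character 7

Character polarity is set by the outgroup: the derived state is whichever differs from the outgroup's state, so for Character 3, Character 5, Character 7 the derived state is '0', and for the remaining characters it is '1'.
Character 1: derived state '1' in Taxon 4 only — an autapomorphy, so it tells us nothing about relationships among taxa.
Character 2 (derived state '1') is shared by Taxon 1 and Taxon 4 — a synapomorphy uniting that clade.
Character 3 groups Taxon 4 and Taxon 6, which is incompatible with the clades supported by the remaining characters; treating it as convergent (homoplasy) costs fewer steps than any alternative tree.
Character 4 (derived state '1') is shared by Taxon 6 and Taxon 9 — a synapomorphy uniting that clade.
Character 5 (derived state '0') is shared by Taxon 5, Taxon 6, Taxon 7, and Taxon 9 — a synapomorphy uniting that clade.
All ingroup taxa share the derived state '1' for Character 6; it defines the ingroup but does not resolve relationships within it.
Character 7: derived state '0' in Taxon 5, Taxon 6, and Taxon 9 only — synapomorphy for {Taxon 5, Taxon 6, Taxon 9}.
Most parsimonious ingroup topology: (((Taxon 5,(Taxon 9,Taxon 6)),Taxon 7),(Taxon 4,Taxon 1)).
The clade {Taxon 5, Taxon 6, Taxon 9} is supported by Character 7: its derived state '0' occurs in exactly those taxa and in no other taxon (including the outgroup).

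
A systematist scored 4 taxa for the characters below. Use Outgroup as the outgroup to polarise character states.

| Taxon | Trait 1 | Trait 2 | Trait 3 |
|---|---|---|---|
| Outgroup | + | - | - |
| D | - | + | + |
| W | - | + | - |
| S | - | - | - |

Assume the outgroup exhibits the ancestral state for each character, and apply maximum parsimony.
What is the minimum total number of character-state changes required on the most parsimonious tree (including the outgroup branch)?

Character polarity is set by the outgroup: the derived state is whichever differs from the outgroup's state, so for Trait 1 the derived state is '-', and for the remaining characters it is '+'.
Trait 1 (derived state '-') is shared by all ingroup taxa — unites the whole ingroup.
Trait 2 (derived state '+') is shared by D and W — a synapomorphy uniting that clade.
Trait 3 (derived state '+') is unique to D (autapomorphy; uninformative for grouping).
Most parsimonious ingroup topology: ((D,W),S).
Changes per character on this tree: Trait 1: 1; Trait 2: 1; Trait 3: 1.
Total = 3.

3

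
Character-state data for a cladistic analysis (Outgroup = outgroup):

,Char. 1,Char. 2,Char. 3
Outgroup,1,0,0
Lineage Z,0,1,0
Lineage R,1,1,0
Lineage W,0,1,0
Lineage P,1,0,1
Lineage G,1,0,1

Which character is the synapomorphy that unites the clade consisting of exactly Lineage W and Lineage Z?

Char. 1

Character polarity is set by the outgroup: the derived state is whichever differs from the outgroup's state, so for Char. 1 the derived state is '0', and for the remaining characters it is '1'.
Char. 1 (derived state '0') is shared by Lineage W and Lineage Z — a synapomorphy uniting that clade.
Char. 2: derived state '1' in Lineage R, Lineage W, and Lineage Z only — synapomorphy for {Lineage R, Lineage W, Lineage Z}.
Char. 3: derived state '1' in Lineage G and Lineage P only — synapomorphy for {Lineage G, Lineage P}.
Most parsimonious ingroup topology: ((Lineage R,(Lineage W,Lineage Z)),(Lineage G,Lineage P)).
The clade {Lineage W, Lineage Z} is supported by Char. 1: its derived state '0' occurs in exactly those taxa and in no other taxon (including the outgroup).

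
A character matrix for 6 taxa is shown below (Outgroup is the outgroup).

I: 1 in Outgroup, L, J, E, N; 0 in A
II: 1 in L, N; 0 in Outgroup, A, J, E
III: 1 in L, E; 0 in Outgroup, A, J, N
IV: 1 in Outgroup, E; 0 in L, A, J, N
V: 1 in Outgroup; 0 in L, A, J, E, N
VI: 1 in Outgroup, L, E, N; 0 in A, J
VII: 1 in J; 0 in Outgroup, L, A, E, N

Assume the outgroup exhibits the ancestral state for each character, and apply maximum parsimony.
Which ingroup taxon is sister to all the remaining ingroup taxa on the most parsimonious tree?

Character polarity is set by the outgroup: the derived state is whichever differs from the outgroup's state, so for I, IV, V, VI the derived state is '0', and for the remaining characters it is '1'.
I: derived state '0' in A only — an autapomorphy, so it tells us nothing about relationships among taxa.
Only L and N show the derived state '1' for II, supporting them as a clade.
III (state '1') occurs in E and L but conflicts with the nesting implied by the other characters — most parsimoniously interpreted as homoplasy.
IV (derived state '0') is shared by A, J, L, and N — a synapomorphy uniting that clade.
All ingroup taxa share the derived state '0' for V; it defines the ingroup but does not resolve relationships within it.
Only A and J show the derived state '0' for VI, supporting them as a clade.
VII (derived state '1') is unique to J (autapomorphy; uninformative for grouping).
Most parsimonious ingroup topology: (((L,N),(A,J)),E).
E is sister to the clade containing all other ingroup taxa, so it is the earliest-diverging (most basal) ingroup lineage.

E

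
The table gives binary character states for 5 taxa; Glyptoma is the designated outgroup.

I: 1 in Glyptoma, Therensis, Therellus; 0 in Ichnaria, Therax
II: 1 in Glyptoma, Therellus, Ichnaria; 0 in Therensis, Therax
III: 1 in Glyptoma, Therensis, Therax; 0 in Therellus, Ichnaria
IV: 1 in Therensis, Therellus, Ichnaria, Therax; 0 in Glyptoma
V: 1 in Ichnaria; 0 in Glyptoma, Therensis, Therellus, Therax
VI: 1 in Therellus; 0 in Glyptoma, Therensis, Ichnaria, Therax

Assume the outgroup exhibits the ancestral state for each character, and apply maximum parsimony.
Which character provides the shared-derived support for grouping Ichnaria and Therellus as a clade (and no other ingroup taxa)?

III

Character polarity is set by the outgroup: the derived state is whichever differs from the outgroup's state, so for I, II, III the derived state is '0', and for the remaining characters it is '1'.
I (state '0') occurs in Ichnaria and Therax but conflicts with the nesting implied by the other characters — most parsimoniously interpreted as homoplasy.
Only Therax and Therensis show the derived state '0' for II, supporting them as a clade.
III (derived state '0') is shared by Ichnaria and Therellus — a synapomorphy uniting that clade.
IV (derived state '1') is shared by all ingroup taxa — unites the whole ingroup.
V (derived state '1') is unique to Ichnaria (autapomorphy; uninformative for grouping).
VI: derived state '1' in Therellus only — an autapomorphy, so it tells us nothing about relationships among taxa.
Most parsimonious ingroup topology: ((Therensis,Therax),(Therellus,Ichnaria)).
The clade {Ichnaria, Therellus} is supported by III: its derived state '0' occurs in exactly those taxa and in no other taxon (including the outgroup).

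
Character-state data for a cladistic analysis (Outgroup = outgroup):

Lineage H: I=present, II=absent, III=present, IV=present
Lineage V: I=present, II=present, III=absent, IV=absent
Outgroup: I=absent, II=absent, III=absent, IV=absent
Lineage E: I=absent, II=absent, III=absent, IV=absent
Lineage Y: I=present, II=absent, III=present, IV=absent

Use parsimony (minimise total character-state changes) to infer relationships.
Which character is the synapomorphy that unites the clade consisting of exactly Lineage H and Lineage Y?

The outgroup has state 'absent' for every character, so 'present' is the derived state throughout.
Only Lineage H, Lineage V, and Lineage Y show the derived state 'present' for I, supporting them as a clade.
II (derived state 'present') is unique to Lineage V (autapomorphy; uninformative for grouping).
III (derived state 'present') is shared by Lineage H and Lineage Y — a synapomorphy uniting that clade.
IV (derived state 'present') is unique to Lineage H (autapomorphy; uninformative for grouping).
Most parsimonious ingroup topology: (Lineage E,((Lineage H,Lineage Y),Lineage V)).
The clade {Lineage H, Lineage Y} is supported by III: its derived state 'present' occurs in exactly those taxa and in no other taxon (including the outgroup).

III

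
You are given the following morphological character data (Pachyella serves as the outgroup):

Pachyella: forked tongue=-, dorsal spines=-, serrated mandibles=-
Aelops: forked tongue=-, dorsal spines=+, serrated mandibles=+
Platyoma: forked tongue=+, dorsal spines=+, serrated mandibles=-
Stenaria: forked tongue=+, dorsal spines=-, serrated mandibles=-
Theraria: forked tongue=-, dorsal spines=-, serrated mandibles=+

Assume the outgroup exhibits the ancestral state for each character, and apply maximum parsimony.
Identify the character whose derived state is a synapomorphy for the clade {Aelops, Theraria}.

serrated mandibles

The outgroup has state '-' for every character, so '+' is the derived state throughout.
Only Platyoma and Stenaria show the derived state '+' for forked tongue, supporting them as a clade.
dorsal spines groups Aelops and Platyoma, which is incompatible with the clades supported by the remaining characters; treating it as convergent (homoplasy) costs fewer steps than any alternative tree.
Only Aelops and Theraria show the derived state '+' for serrated mandibles, supporting them as a clade.
Most parsimonious ingroup topology: ((Aelops,Theraria),(Platyoma,Stenaria)).
The clade {Aelops, Theraria} is supported by serrated mandibles: its derived state '+' occurs in exactly those taxa and in no other taxon (including the outgroup).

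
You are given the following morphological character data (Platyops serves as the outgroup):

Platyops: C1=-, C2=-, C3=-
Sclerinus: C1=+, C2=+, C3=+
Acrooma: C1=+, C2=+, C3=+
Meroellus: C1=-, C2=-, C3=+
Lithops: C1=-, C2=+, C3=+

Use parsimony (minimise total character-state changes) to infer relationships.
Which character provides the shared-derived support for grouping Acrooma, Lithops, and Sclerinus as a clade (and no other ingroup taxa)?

C2

The outgroup has state '-' for every character, so '+' is the derived state throughout.
C1 (derived state '+') is shared by Acrooma and Sclerinus — a synapomorphy uniting that clade.
C2 (derived state '+') is shared by Acrooma, Lithops, and Sclerinus — a synapomorphy uniting that clade.
C3 (derived state '+') is shared by all ingroup taxa — unites the whole ingroup.
Most parsimonious ingroup topology: (((Sclerinus,Acrooma),Lithops),Meroellus).
The clade {Acrooma, Lithops, Sclerinus} is supported by C2: its derived state '+' occurs in exactly those taxa and in no other taxon (including the outgroup).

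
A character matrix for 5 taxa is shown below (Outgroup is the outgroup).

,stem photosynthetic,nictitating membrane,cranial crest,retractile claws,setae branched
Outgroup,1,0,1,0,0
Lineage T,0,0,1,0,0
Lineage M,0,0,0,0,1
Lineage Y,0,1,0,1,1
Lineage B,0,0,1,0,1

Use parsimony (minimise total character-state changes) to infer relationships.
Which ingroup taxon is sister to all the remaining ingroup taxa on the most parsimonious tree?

Lineage T

Character polarity is set by the outgroup: the derived state is whichever differs from the outgroup's state, so for stem photosynthetic, cranial crest the derived state is '0', and for the remaining characters it is '1'.
stem photosynthetic (derived state '0') is shared by all ingroup taxa — unites the whole ingroup.
nictitating membrane: derived state '1' in Lineage Y only — an autapomorphy, so it tells us nothing about relationships among taxa.
Only Lineage M and Lineage Y show the derived state '0' for cranial crest, supporting them as a clade.
retractile claws (derived state '1') is unique to Lineage Y (autapomorphy; uninformative for grouping).
Only Lineage B, Lineage M, and Lineage Y show the derived state '1' for setae branched, supporting them as a clade.
Most parsimonious ingroup topology: (Lineage T,((Lineage M,Lineage Y),Lineage B)).
Lineage T is sister to the clade containing all other ingroup taxa, so it is the earliest-diverging (most basal) ingroup lineage.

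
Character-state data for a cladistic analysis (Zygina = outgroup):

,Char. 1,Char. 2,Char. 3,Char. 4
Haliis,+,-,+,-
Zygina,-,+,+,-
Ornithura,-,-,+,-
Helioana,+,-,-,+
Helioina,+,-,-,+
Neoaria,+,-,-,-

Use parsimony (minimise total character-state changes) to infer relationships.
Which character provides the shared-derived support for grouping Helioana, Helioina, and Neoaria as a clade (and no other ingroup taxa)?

Char. 3

Character polarity is set by the outgroup: the derived state is whichever differs from the outgroup's state, so for Char. 2, Char. 3 the derived state is '-', and for the remaining characters it is '+'.
Only Haliis, Helioana, Helioina, and Neoaria show the derived state '+' for Char. 1, supporting them as a clade.
All ingroup taxa share the derived state '-' for Char. 2; it defines the ingroup but does not resolve relationships within it.
Char. 3: derived state '-' in Helioana, Helioina, and Neoaria only — synapomorphy for {Helioana, Helioina, Neoaria}.
Only Helioana and Helioina show the derived state '+' for Char. 4, supporting them as a clade.
Most parsimonious ingroup topology: ((((Helioina,Helioana),Neoaria),Haliis),Ornithura).
The clade {Helioana, Helioina, Neoaria} is supported by Char. 3: its derived state '-' occurs in exactly those taxa and in no other taxon (including the outgroup).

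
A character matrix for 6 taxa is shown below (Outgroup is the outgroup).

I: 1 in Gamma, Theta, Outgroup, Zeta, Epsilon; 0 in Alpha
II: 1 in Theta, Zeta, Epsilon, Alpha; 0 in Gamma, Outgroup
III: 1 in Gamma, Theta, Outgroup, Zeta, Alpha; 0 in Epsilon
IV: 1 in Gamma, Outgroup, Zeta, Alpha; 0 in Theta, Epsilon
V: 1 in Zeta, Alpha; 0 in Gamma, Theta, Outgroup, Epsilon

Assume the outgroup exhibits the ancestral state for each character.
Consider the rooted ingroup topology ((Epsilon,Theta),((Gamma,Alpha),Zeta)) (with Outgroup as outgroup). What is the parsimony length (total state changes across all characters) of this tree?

Map each character onto ((Epsilon,Theta),((Gamma,Alpha),Zeta)) (rooted by Outgroup) and count the minimum state changes it requires (Fitch parsimony):
I: 1; II: 2; III: 1; IV: 1; V: 2.
Total tree length = 7.

7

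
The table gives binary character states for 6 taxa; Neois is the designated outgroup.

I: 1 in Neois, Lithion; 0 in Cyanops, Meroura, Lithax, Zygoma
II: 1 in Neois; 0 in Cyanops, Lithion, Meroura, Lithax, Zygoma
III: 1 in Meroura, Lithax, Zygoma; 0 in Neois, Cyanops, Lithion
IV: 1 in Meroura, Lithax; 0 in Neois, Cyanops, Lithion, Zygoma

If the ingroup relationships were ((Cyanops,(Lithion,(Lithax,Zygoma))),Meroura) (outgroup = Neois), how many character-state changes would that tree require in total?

7

Map each character onto ((Cyanops,(Lithion,(Lithax,Zygoma))),Meroura) (rooted by Neois) and count the minimum state changes it requires (Fitch parsimony):
I: 2; II: 1; III: 2; IV: 2.
Total tree length = 7.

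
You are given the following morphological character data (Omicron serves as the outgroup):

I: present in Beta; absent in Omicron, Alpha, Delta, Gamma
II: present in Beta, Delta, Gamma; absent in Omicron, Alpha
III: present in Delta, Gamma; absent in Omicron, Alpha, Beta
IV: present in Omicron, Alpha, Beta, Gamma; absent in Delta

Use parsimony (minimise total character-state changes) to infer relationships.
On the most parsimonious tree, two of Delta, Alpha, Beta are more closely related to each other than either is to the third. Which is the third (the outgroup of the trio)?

Alpha

Character polarity is set by the outgroup: the derived state is whichever differs from the outgroup's state, so for IV the derived state is 'absent', and for the remaining characters it is 'present'.
I: derived state 'present' in Beta only — an autapomorphy, so it tells us nothing about relationships among taxa.
II (derived state 'present') is shared by Beta, Delta, and Gamma — a synapomorphy uniting that clade.
III: derived state 'present' in Delta and Gamma only — synapomorphy for {Delta, Gamma}.
IV (derived state 'absent') is unique to Delta (autapomorphy; uninformative for grouping).
Most parsimonious ingroup topology: (Alpha,(Beta,(Delta,Gamma))).
Delta and Beta share a more recent common ancestor with each other than either does with Alpha, so Alpha is the least closely related of the three.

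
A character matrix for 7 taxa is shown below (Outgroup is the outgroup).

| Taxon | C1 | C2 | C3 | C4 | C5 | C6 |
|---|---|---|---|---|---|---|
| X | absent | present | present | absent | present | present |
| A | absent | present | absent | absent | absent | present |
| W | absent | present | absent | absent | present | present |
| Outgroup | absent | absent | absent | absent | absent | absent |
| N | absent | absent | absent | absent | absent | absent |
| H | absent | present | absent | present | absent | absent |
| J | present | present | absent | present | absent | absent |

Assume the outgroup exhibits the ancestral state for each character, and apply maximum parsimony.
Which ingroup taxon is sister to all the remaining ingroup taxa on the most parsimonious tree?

N

The outgroup has state 'absent' for every character, so 'present' is the derived state throughout.
C1: derived state 'present' in J only — an autapomorphy, so it tells us nothing about relationships among taxa.
Only A, H, J, W, and X show the derived state 'present' for C2, supporting them as a clade.
C3 (derived state 'present') is unique to X (autapomorphy; uninformative for grouping).
Only H and J show the derived state 'present' for C4, supporting them as a clade.
Only W and X show the derived state 'present' for C5, supporting them as a clade.
Only A, W, and X show the derived state 'present' for C6, supporting them as a clade.
Most parsimonious ingroup topology: (((H,J),(A,(X,W))),N).
N is sister to the clade containing all other ingroup taxa, so it is the earliest-diverging (most basal) ingroup lineage.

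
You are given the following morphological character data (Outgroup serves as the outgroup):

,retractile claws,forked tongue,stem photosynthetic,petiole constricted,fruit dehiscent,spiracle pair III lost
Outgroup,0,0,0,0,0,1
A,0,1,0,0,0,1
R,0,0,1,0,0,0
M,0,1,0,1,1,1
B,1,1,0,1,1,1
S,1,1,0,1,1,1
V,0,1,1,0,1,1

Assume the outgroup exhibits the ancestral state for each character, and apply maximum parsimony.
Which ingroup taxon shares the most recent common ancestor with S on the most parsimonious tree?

Character polarity is set by the outgroup: the derived state is whichever differs from the outgroup's state, so for spiracle pair III lost the derived state is '0', and for the remaining characters it is '1'.
retractile claws: derived state '1' in B and S only — synapomorphy for {B, S}.
Only A, B, M, S, and V show the derived state '1' for forked tongue, supporting them as a clade.
stem photosynthetic groups R and V, which is incompatible with the clades supported by the remaining characters; treating it as convergent (homoplasy) costs fewer steps than any alternative tree.
petiole constricted (derived state '1') is shared by B, M, and S — a synapomorphy uniting that clade.
Only B, M, S, and V show the derived state '1' for fruit dehiscent, supporting them as a clade.
spiracle pair III lost: derived state '0' in R only — an autapomorphy, so it tells us nothing about relationships among taxa.
Most parsimonious ingroup topology: ((A,((M,(B,S)),V)),R).
S and B form a cherry on this tree, so they are sister taxa.

B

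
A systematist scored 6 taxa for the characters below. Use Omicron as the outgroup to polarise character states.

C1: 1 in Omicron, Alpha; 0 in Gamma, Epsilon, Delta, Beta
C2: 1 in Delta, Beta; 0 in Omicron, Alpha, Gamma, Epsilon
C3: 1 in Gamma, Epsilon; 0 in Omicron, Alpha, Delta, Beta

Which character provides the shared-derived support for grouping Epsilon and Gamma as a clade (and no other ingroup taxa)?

C3

Character polarity is set by the outgroup: the derived state is whichever differs from the outgroup's state, so for C1 the derived state is '0', and for the remaining characters it is '1'.
C1 (derived state '0') is shared by Beta, Delta, Epsilon, and Gamma — a synapomorphy uniting that clade.
C2 (derived state '1') is shared by Beta and Delta — a synapomorphy uniting that clade.
C3 (derived state '1') is shared by Epsilon and Gamma — a synapomorphy uniting that clade.
Most parsimonious ingroup topology: (Alpha,((Gamma,Epsilon),(Delta,Beta))).
The clade {Epsilon, Gamma} is supported by C3: its derived state '1' occurs in exactly those taxa and in no other taxon (including the outgroup).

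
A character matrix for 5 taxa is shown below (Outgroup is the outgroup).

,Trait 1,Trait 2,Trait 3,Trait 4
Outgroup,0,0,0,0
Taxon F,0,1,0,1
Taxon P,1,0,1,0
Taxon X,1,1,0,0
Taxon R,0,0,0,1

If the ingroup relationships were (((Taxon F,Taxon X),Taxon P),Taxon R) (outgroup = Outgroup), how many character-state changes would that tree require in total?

6

Map each character onto (((Taxon F,Taxon X),Taxon P),Taxon R) (rooted by Outgroup) and count the minimum state changes it requires (Fitch parsimony):
Trait 1: 2; Trait 2: 1; Trait 3: 1; Trait 4: 2.
Total tree length = 6.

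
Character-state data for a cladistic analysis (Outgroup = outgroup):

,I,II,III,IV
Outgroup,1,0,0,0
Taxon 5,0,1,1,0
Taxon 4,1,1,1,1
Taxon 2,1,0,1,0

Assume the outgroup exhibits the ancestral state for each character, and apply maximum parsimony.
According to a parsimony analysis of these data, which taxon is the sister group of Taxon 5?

Character polarity is set by the outgroup: the derived state is whichever differs from the outgroup's state, so for I the derived state is '0', and for the remaining characters it is '1'.
I (derived state '0') is unique to Taxon 5 (autapomorphy; uninformative for grouping).
II (derived state '1') is shared by Taxon 4 and Taxon 5 — a synapomorphy uniting that clade.
All ingroup taxa share the derived state '1' for III; it defines the ingroup but does not resolve relationships within it.
IV (derived state '1') is unique to Taxon 4 (autapomorphy; uninformative for grouping).
Most parsimonious ingroup topology: ((Taxon 5,Taxon 4),Taxon 2).
Taxon 5 and Taxon 4 form a cherry on this tree, so they are sister taxa.

Taxon 4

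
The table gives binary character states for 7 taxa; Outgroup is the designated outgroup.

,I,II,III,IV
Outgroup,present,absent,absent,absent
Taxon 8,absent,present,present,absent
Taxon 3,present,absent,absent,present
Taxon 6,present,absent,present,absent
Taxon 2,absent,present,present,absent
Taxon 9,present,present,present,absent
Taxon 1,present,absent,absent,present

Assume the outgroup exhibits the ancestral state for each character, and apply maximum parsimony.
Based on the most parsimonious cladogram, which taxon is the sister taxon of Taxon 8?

Character polarity is set by the outgroup: the derived state is whichever differs from the outgroup's state, so for I the derived state is 'absent', and for the remaining characters it is 'present'.
I: derived state 'absent' in Taxon 2 and Taxon 8 only — synapomorphy for {Taxon 2, Taxon 8}.
II: derived state 'present' in Taxon 2, Taxon 8, and Taxon 9 only — synapomorphy for {Taxon 2, Taxon 8, Taxon 9}.
III (derived state 'present') is shared by Taxon 2, Taxon 6, Taxon 8, and Taxon 9 — a synapomorphy uniting that clade.
IV: derived state 'present' in Taxon 1 and Taxon 3 only — synapomorphy for {Taxon 1, Taxon 3}.
Most parsimonious ingroup topology: ((((Taxon 8,Taxon 2),Taxon 9),Taxon 6),(Taxon 3,Taxon 1)).
Taxon 8 and Taxon 2 form a cherry on this tree, so they are sister taxa.

Taxon 2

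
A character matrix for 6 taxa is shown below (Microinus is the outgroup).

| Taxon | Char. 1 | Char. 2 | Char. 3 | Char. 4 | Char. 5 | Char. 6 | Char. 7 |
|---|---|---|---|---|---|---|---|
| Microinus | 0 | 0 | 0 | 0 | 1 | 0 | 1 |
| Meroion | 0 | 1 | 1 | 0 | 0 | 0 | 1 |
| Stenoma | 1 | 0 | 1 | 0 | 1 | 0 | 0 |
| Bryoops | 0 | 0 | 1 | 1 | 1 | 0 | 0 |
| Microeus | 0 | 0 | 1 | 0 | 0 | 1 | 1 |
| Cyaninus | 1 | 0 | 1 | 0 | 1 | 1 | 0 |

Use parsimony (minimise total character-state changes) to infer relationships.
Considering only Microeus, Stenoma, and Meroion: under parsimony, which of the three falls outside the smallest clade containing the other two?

Character polarity is set by the outgroup: the derived state is whichever differs from the outgroup's state, so for Char. 5, Char. 7 the derived state is '0', and for the remaining characters it is '1'.
Char. 1 (derived state '1') is shared by Cyaninus and Stenoma — a synapomorphy uniting that clade.
Char. 2: derived state '1' in Meroion only — an autapomorphy, so it tells us nothing about relationships among taxa.
Char. 3 (derived state '1') is shared by all ingroup taxa — unites the whole ingroup.
Char. 4: derived state '1' in Bryoops only — an autapomorphy, so it tells us nothing about relationships among taxa.
Char. 5 (derived state '0') is shared by Meroion and Microeus — a synapomorphy uniting that clade.
Char. 6 groups Cyaninus and Microeus, which is incompatible with the clades supported by the remaining characters; treating it as convergent (homoplasy) costs fewer steps than any alternative tree.
Only Bryoops, Cyaninus, and Stenoma show the derived state '0' for Char. 7, supporting them as a clade.
Most parsimonious ingroup topology: ((Meroion,Microeus),((Stenoma,Cyaninus),Bryoops)).
Meroion and Microeus share a more recent common ancestor with each other than either does with Stenoma, so Stenoma is the least closely related of the three.

Stenoma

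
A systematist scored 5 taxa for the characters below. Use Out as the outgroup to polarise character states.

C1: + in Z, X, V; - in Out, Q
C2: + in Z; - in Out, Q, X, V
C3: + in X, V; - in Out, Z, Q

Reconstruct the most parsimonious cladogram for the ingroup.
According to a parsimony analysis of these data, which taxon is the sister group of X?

The outgroup has state '-' for every character, so '+' is the derived state throughout.
Only V, X, and Z show the derived state '+' for C1, supporting them as a clade.
C2: derived state '+' in Z only — an autapomorphy, so it tells us nothing about relationships among taxa.
C3 (derived state '+') is shared by V and X — a synapomorphy uniting that clade.
Most parsimonious ingroup topology: ((Z,(X,V)),Q).
X and V form a cherry on this tree, so they are sister taxa.

V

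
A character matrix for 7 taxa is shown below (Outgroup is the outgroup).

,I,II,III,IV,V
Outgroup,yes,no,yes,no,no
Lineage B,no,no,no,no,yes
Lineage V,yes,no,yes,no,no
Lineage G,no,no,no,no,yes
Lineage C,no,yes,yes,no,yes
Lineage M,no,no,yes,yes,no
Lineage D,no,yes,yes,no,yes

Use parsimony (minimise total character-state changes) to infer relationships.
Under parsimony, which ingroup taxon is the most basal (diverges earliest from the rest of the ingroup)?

Character polarity is set by the outgroup: the derived state is whichever differs from the outgroup's state, so for I, III the derived state is 'no', and for the remaining characters it is 'yes'.
I (derived state 'no') is shared by Lineage B, Lineage C, Lineage D, Lineage G, and Lineage M — a synapomorphy uniting that clade.
II (derived state 'yes') is shared by Lineage C and Lineage D — a synapomorphy uniting that clade.
III: derived state 'no' in Lineage B and Lineage G only — synapomorphy for {Lineage B, Lineage G}.
IV: derived state 'yes' in Lineage M only — an autapomorphy, so it tells us nothing about relationships among taxa.
Only Lineage B, Lineage C, Lineage D, and Lineage G show the derived state 'yes' for V, supporting them as a clade.
Most parsimonious ingroup topology: ((((Lineage B,Lineage G),(Lineage C,Lineage D)),Lineage M),Lineage V).
Lineage V is sister to the clade containing all other ingroup taxa, so it is the earliest-diverging (most basal) ingroup lineage.

Lineage V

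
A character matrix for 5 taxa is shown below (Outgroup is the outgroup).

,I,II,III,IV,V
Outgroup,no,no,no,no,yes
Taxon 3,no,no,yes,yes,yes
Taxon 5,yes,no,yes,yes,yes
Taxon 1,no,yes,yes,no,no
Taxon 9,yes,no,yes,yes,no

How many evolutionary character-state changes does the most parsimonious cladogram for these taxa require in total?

Character polarity is set by the outgroup: the derived state is whichever differs from the outgroup's state, so for V the derived state is 'no', and for the remaining characters it is 'yes'.
I: derived state 'yes' in Taxon 5 and Taxon 9 only — synapomorphy for {Taxon 5, Taxon 9}.
II: derived state 'yes' in Taxon 1 only — an autapomorphy, so it tells us nothing about relationships among taxa.
All ingroup taxa share the derived state 'yes' for III; it defines the ingroup but does not resolve relationships within it.
Only Taxon 3, Taxon 5, and Taxon 9 show the derived state 'yes' for IV, supporting them as a clade.
V groups Taxon 1 and Taxon 9, which is incompatible with the clades supported by the remaining characters; treating it as convergent (homoplasy) costs fewer steps than any alternative tree.
Most parsimonious ingroup topology: ((Taxon 3,(Taxon 5,Taxon 9)),Taxon 1).
Changes per character on this tree: I: 1; II: 1; III: 1; IV: 1; V: 2.
Total = 6.

6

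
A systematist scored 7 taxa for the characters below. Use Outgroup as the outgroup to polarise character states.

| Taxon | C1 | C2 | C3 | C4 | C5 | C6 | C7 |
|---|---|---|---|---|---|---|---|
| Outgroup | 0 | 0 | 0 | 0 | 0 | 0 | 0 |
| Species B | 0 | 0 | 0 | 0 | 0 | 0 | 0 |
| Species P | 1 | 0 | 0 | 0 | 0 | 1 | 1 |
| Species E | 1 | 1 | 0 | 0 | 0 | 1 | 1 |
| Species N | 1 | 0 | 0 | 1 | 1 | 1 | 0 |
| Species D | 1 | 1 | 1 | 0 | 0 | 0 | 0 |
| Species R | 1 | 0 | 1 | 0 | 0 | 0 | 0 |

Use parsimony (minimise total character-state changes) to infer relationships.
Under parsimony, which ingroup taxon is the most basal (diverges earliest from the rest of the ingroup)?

The outgroup has state '0' for every character, so '1' is the derived state throughout.
Only Species D, Species E, Species N, Species P, and Species R show the derived state '1' for C1, supporting them as a clade.
C2 (state '1') occurs in Species D and Species E but conflicts with the nesting implied by the other characters — most parsimoniously interpreted as homoplasy.
C3: derived state '1' in Species D and Species R only — synapomorphy for {Species D, Species R}.
C4: derived state '1' in Species N only — an autapomorphy, so it tells us nothing about relationships among taxa.
C5: derived state '1' in Species N only — an autapomorphy, so it tells us nothing about relationships among taxa.
Only Species E, Species N, and Species P show the derived state '1' for C6, supporting them as a clade.
C7: derived state '1' in Species E and Species P only — synapomorphy for {Species E, Species P}.
Most parsimonious ingroup topology: (Species B,(((Species P,Species E),Species N),(Species D,Species R))).
Species B is sister to the clade containing all other ingroup taxa, so it is the earliest-diverging (most basal) ingroup lineage.

Species B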